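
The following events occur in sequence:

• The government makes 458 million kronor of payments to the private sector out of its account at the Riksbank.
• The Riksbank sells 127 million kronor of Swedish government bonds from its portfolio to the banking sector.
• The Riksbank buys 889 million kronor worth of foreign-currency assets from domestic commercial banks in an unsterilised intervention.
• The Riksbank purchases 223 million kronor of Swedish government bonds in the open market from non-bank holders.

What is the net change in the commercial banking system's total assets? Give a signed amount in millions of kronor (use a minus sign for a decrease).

Riksbank balance sheet:
  Assets:      Securities +96M, Foreign assets +889M
  Liabilities: Bank reserves +1443M, Government deposits −458M
Commercial banking system:
  Assets:      Reserves at CB +1443M, Securities +127M, Foreign assets −889M
  Liabilities: Checkable deposits +681M
Change in total bank assets = +681 million.

+681 million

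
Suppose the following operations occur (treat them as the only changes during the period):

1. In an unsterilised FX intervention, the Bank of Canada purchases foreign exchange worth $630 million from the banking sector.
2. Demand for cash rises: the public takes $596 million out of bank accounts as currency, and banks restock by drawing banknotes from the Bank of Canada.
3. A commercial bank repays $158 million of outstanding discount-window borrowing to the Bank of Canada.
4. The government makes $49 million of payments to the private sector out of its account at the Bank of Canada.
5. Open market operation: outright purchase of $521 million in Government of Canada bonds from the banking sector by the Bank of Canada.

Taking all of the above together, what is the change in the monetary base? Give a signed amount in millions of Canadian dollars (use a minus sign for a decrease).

+$1042 million

FX purchase $630 million: Bank of Canada balance sheet expands → +$630M.
Currency withdrawal $596 million: just a shift between currency and reserves — both are base money → 0.
Discount-window repayment $158 million: Bank of Canada balance sheet contracts → −$158M.
Government spending $49 million: a non-base liability converts back to reserves → +$49M.
OMO purchase (from banks) $521 million: Bank of Canada balance sheet expands → +$521M.
Net: 630 + 0 − 158 + 49 + 521 = +$1042 million.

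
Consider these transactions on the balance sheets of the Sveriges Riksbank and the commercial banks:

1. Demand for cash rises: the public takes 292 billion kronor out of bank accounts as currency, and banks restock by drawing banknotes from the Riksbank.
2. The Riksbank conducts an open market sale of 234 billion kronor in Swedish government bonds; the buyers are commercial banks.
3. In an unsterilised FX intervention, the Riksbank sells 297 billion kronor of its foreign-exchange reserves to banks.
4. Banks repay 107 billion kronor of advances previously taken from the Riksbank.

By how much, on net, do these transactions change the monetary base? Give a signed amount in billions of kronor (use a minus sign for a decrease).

-638 billion

Currency withdrawal 292 billion kronor: just a shift between currency and reserves — both are base money → 0.
OMO sale (to banks) 234 billion kronor: Riksbank balance sheet contracts → −234B.
FX sale 297 billion kronor: Riksbank balance sheet contracts → −297B.
Discount-window repayment 107 billion kronor: Riksbank balance sheet contracts → −107B.
Net: 0 − 234 − 297 − 107 = -638 billion.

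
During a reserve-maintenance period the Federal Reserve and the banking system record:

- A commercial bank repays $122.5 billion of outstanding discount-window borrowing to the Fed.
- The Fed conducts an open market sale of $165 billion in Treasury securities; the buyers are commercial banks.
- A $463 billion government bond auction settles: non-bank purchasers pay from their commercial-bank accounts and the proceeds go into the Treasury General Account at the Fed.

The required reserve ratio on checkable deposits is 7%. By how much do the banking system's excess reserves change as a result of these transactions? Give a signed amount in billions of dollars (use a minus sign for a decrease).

-$718.09 billion

Discount-window repayment $122.5 billion: reserves −$122.5B, deposits 0.
OMO sale (to banks) $165 billion: reserves −$165B, deposits 0.
Government account inflow $463 billion: reserves −$463B, deposits −$463B.
Totals: Δreserves = −$750.5B, Δdeposits = −$463B.
Δrequired reserves = 7% × −$463B = −$32.41B.
Δexcess reserves = Δreserves − Δrequired = −$750.5B − (−$32.41B) = -$718.09 billion.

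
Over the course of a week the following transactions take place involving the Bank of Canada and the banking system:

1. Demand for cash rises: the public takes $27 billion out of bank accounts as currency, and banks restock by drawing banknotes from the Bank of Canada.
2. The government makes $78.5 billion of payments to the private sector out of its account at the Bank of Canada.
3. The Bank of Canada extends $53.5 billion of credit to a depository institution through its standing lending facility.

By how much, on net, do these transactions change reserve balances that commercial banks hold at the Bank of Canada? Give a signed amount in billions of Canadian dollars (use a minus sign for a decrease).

Bank of Canada balance sheet:
  Assets:      Loans to banks +$53.5B
  Liabilities: Bank reserves +$105B, Currency in circulation +$27B, Government deposits −$78.5B
Commercial banking system:
  Assets:      Reserves at CB +$105B
  Liabilities: Checkable deposits +$51.5B, Borrowings from CB +$53.5B
So the change in reserve balances that commercial banks hold at the Bank of Canada is +$105 billion.

+$105 billion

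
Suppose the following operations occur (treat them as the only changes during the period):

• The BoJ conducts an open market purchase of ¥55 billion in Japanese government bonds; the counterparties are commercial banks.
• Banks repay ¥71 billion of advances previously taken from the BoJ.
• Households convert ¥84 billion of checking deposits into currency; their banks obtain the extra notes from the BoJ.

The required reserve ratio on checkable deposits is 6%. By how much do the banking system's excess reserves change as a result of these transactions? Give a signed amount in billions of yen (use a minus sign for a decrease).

OMO purchase (from banks) ¥55 billion: reserves +¥55B, deposits 0.
Discount-window repayment ¥71 billion: reserves −¥71B, deposits 0.
Currency withdrawal ¥84 billion: reserves −¥84B, deposits −¥84B.
Totals: Δreserves = −¥100B, Δdeposits = −¥84B.
Δrequired reserves = 6% × −¥84B = −¥5.04B.
Δexcess reserves = Δreserves − Δrequired = −¥100B − (−¥5.04B) = -¥94.96 billion.

-¥94.96 billion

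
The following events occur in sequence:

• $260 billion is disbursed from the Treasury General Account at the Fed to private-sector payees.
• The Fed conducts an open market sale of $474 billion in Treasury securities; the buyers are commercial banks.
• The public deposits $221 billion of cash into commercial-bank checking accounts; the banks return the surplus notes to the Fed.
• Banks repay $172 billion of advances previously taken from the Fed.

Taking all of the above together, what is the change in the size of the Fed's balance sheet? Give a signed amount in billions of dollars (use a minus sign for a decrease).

-$646 billion

Government spending $260 billion: only the composition of liabilities changes → 0.
OMO sale (to banks) $474 billion: a Fed asset is shed → −$474B.
Currency deposit $221 billion: only the composition of liabilities changes → 0.
Discount-window repayment $172 billion: a Fed asset is shed → −$172B.
Net: 0 − 474 + 0 − 172 = -$646 billion.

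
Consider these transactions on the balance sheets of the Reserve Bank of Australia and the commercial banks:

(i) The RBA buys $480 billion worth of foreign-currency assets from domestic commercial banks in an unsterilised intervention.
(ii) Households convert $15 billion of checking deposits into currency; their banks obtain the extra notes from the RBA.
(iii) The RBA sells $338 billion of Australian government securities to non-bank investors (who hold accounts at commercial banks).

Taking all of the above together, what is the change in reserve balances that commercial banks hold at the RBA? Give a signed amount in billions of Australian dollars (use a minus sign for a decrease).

RBA balance sheet:
  Assets:      Securities −$338B, Foreign assets +$480B
  Liabilities: Bank reserves +$127B, Currency in circulation +$15B
So the change in reserve balances that commercial banks hold at the RBA is +$127 billion.

+$127 billion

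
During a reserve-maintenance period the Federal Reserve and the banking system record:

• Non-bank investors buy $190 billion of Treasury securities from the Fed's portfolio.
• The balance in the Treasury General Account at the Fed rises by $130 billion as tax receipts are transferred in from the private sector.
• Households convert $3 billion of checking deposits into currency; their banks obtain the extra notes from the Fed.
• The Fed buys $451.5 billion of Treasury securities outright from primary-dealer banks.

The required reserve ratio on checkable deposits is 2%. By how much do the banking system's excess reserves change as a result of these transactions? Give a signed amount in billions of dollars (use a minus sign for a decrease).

+$134.96 billion

Asset sale (to non-banks) $190 billion: reserves −$190B, deposits −$190B.
Government account inflow $130 billion: reserves −$130B, deposits −$130B.
Currency withdrawal $3 billion: reserves −$3B, deposits −$3B.
OMO purchase (from banks) $451.5 billion: reserves +$451.5B, deposits 0.
Totals: Δreserves = +$128.5B, Δdeposits = −$323B.
Δrequired reserves = 2% × −$323B = −$6.46B.
Δexcess reserves = Δreserves − Δrequired = +$128.5B − (−$6.46B) = +$134.96 billion.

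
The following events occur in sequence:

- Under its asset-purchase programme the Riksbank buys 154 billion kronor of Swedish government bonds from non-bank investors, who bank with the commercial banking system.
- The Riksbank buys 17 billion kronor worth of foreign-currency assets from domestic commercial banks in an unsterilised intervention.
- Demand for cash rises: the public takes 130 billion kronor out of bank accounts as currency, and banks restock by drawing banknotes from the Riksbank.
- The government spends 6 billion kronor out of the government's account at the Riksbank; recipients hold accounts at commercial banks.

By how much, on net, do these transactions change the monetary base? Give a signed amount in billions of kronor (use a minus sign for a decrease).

+177 billion

Riksbank balance sheet:
  Assets:      Securities +154B, Foreign assets +17B
  Liabilities: Bank reserves +47B, Currency in circulation +130B, Government deposits −6B
Commercial banking system:
  Assets:      Reserves at CB +47B, Foreign assets −17B
  Liabilities: Checkable deposits +30B
Monetary base = currency + reserves: +130B + (+47B) = +177 billion.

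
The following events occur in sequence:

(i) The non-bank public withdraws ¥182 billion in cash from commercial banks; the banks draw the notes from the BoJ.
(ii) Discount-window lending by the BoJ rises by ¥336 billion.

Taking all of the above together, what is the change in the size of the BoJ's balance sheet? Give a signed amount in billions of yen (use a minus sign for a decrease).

BoJ balance sheet:
  Assets:      Loans to banks +¥336B
  Liabilities: Bank reserves +¥154B, Currency in circulation +¥182B
Commercial banking system:
  Assets:      Reserves at CB +¥154B
  Liabilities: Checkable deposits −¥182B, Borrowings from CB +¥336B
Change in total BoJ assets = +¥336 billion.

+¥336 billion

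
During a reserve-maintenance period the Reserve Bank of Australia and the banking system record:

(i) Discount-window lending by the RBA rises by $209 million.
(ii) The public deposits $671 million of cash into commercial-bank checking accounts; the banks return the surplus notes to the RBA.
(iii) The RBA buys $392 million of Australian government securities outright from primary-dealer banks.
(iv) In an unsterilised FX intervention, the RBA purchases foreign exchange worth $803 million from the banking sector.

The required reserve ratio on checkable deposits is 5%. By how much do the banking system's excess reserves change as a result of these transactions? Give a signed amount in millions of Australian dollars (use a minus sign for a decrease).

Discount-window loan $209 million: reserves +$209M, deposits 0.
Currency deposit $671 million: reserves +$671M, deposits +$671M.
OMO purchase (from banks) $392 million: reserves +$392M, deposits 0.
FX purchase $803 million: reserves +$803M, deposits 0.
Totals: Δreserves = +$2075M, Δdeposits = +$671M.
Δrequired reserves = 5% × +$671M = +$33.55M.
Δexcess reserves = Δreserves − Δrequired = +$2075M − (+$33.55M) = +$2041.45 million.

+$2041.45 million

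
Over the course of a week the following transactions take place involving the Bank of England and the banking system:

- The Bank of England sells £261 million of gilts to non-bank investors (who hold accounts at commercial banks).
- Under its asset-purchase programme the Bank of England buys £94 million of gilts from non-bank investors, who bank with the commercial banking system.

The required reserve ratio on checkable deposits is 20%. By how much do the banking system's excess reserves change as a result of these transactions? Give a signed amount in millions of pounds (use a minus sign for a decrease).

-£133.6 million

Asset sale (to non-banks) £261 million: reserves −£261M, deposits −£261M.
Asset purchase (from non-banks) £94 million: reserves +£94M, deposits +£94M.
Totals: Δreserves = −£167M, Δdeposits = −£167M.
Δrequired reserves = 20% × −£167M = −£33.4M.
Δexcess reserves = Δreserves − Δrequired = −£167M − (−£33.4M) = -£133.6 million.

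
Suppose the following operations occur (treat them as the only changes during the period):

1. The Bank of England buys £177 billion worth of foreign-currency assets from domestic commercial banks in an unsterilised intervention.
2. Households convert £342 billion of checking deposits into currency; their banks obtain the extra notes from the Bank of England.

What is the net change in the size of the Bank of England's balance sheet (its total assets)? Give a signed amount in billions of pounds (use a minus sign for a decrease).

FX purchase £177 billion: a Bank of England asset is acquired → +£177B.
Currency withdrawal £342 billion: only the composition of liabilities changes → 0.
Net: 177 + 0 = +£177 billion.

+£177 billion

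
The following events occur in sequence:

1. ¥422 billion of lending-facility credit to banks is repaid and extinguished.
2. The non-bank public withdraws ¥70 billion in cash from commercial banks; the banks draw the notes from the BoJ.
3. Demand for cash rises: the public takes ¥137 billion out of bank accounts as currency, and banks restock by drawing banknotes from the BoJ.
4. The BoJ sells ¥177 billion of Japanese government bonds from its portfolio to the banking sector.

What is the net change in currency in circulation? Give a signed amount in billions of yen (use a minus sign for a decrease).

+¥207 billion

BoJ balance sheet:
  Assets:      Securities −¥177B, Loans to banks −¥422B
  Liabilities: Bank reserves −¥806B, Currency in circulation +¥207B
So the change in currency in circulation is +¥207 billion.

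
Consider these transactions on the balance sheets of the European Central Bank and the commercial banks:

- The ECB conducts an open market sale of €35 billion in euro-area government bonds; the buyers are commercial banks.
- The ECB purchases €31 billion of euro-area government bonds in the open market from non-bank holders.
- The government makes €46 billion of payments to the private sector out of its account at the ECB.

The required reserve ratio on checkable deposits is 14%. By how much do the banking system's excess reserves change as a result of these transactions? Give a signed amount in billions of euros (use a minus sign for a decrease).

OMO sale (to banks) €35 billion: reserves −€35B, deposits 0.
Asset purchase (from non-banks) €31 billion: reserves +€31B, deposits +€31B.
Government spending €46 billion: reserves +€46B, deposits +€46B.
Totals: Δreserves = +€42B, Δdeposits = +€77B.
Δrequired reserves = 14% × +€77B = +€10.78B.
Δexcess reserves = Δreserves − Δrequired = +€42B − (+€10.78B) = +€31.22 billion.

+€31.22 billion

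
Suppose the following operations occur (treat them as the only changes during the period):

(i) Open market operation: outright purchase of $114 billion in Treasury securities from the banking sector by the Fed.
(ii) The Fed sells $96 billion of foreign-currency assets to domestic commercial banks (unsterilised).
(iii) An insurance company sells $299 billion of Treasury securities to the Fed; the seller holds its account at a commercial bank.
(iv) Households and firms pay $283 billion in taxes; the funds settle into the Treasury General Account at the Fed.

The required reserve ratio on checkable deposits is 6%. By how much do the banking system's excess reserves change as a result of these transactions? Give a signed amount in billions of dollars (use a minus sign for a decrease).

OMO purchase (from banks) $114 billion: reserves +$114B, deposits 0.
FX sale $96 billion: reserves −$96B, deposits 0.
Asset purchase (from non-banks) $299 billion: reserves +$299B, deposits +$299B.
Government account inflow $283 billion: reserves −$283B, deposits −$283B.
Totals: Δreserves = +$34B, Δdeposits = +$16B.
Δrequired reserves = 6% × +$16B = +$0.96B.
Δexcess reserves = Δreserves − Δrequired = +$34B − (+$0.96B) = +$33.04 billion.

+$33.04 billion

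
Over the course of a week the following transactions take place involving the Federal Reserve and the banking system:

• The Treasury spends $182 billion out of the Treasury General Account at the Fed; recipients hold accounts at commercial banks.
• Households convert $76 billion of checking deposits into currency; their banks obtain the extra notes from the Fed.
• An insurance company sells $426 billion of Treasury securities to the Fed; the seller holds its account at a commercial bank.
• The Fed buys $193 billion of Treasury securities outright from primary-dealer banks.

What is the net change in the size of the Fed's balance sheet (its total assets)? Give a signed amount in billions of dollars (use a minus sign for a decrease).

Government spending $182 billion: only the composition of liabilities changes → 0.
Currency withdrawal $76 billion: only the composition of liabilities changes → 0.
Asset purchase (from non-banks) $426 billion: a Fed asset is acquired → +$426B.
OMO purchase (from banks) $193 billion: a Fed asset is acquired → +$193B.
Net: 0 + 0 + 426 + 193 = +$619 billion.

+$619 billion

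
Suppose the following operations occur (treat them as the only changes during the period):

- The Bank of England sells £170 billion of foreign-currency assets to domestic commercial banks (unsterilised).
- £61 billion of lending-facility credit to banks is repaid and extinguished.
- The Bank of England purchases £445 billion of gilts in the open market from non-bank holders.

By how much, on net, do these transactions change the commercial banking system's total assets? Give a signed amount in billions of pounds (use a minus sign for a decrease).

Bank of England balance sheet:
  Assets:      Securities +£445B, Loans to banks −£61B, Foreign assets −£170B
  Liabilities: Bank reserves +£214B
Commercial banking system:
  Assets:      Reserves at CB +£214B, Foreign assets +£170B
  Liabilities: Checkable deposits +£445B, Borrowings from CB −£61B
Change in total bank assets = +£384 billion.

+£384 billion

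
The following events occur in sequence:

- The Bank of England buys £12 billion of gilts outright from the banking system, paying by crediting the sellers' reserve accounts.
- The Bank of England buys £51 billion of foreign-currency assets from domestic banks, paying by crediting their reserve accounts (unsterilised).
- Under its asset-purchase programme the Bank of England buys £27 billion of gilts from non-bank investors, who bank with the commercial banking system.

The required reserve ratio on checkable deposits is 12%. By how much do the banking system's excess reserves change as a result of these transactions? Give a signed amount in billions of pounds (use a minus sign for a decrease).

+£86.76 billion

OMO purchase (from banks) £12 billion: reserves +£12B, deposits 0.
FX purchase £51 billion: reserves +£51B, deposits 0.
Asset purchase (from non-banks) £27 billion: reserves +£27B, deposits +£27B.
Totals: Δreserves = +£90B, Δdeposits = +£27B.
Δrequired reserves = 12% × +£27B = +£3.24B.
Δexcess reserves = Δreserves − Δrequired = +£90B − (+£3.24B) = +£86.76 billion.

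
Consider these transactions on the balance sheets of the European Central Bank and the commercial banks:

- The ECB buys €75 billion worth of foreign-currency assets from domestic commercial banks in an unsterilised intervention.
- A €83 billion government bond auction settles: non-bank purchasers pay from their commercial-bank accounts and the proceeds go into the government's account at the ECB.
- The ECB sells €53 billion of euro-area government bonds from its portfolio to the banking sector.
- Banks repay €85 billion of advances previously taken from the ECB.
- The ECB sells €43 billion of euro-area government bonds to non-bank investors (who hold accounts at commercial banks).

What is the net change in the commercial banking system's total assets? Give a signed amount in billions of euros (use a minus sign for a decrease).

-€211 billion

ECB balance sheet:
  Assets:      Securities −€96B, Loans to banks −€85B, Foreign assets +€75B
  Liabilities: Bank reserves −€189B, Government deposits +€83B
Commercial banking system:
  Assets:      Reserves at CB −€189B, Securities +€53B, Foreign assets −€75B
  Liabilities: Checkable deposits −€126B, Borrowings from CB −€85B
Change in total bank assets = -€211 billion.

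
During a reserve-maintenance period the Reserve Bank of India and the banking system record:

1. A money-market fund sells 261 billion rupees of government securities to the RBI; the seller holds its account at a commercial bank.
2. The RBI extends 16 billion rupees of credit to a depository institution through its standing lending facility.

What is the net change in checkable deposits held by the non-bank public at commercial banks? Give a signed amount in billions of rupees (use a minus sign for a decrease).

+261 billion

RBI balance sheet:
  Assets:      Securities +261B, Loans to banks +16B
  Liabilities: Bank reserves +277B
Commercial banking system:
  Assets:      Reserves at CB +277B
  Liabilities: Checkable deposits +261B, Borrowings from CB +16B
So the change in checkable deposits held by the non-bank public at commercial banks is +261 billion.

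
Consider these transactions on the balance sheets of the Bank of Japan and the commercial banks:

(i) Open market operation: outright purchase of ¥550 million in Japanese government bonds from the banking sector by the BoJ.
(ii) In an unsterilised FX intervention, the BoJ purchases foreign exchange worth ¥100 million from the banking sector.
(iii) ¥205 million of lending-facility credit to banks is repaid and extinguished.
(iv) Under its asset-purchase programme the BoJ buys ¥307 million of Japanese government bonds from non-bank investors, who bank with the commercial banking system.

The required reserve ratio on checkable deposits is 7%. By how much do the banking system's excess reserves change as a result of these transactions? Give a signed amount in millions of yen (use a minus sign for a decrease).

+¥730.51 million

OMO purchase (from banks) ¥550 million: reserves +¥550M, deposits 0.
FX purchase ¥100 million: reserves +¥100M, deposits 0.
Discount-window repayment ¥205 million: reserves −¥205M, deposits 0.
Asset purchase (from non-banks) ¥307 million: reserves +¥307M, deposits +¥307M.
Totals: Δreserves = +¥752M, Δdeposits = +¥307M.
Δrequired reserves = 7% × +¥307M = +¥21.49M.
Δexcess reserves = Δreserves − Δrequired = +¥752M − (+¥21.49M) = +¥730.51 million.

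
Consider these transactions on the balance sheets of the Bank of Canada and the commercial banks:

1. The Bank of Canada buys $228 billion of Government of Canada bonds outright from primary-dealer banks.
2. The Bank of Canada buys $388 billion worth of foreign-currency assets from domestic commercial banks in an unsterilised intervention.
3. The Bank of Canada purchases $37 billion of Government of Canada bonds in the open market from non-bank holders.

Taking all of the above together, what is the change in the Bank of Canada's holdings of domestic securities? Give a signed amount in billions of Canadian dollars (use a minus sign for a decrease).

+$265 billion

Bank of Canada balance sheet:
  Assets:      Securities +$265B, Foreign assets +$388B
  Liabilities: Bank reserves +$653B
So the change in the Bank of Canada's holdings of domestic securities is +$265 billion.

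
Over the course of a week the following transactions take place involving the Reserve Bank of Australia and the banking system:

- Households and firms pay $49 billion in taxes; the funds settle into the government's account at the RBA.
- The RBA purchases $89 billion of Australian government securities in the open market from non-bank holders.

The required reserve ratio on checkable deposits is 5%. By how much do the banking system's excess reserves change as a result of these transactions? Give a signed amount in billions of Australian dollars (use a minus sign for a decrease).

Government account inflow $49 billion: reserves −$49B, deposits −$49B.
Asset purchase (from non-banks) $89 billion: reserves +$89B, deposits +$89B.
Totals: Δreserves = +$40B, Δdeposits = +$40B.
Δrequired reserves = 5% × +$40B = +$2B.
Δexcess reserves = Δreserves − Δrequired = +$40B − (+$2B) = +$38 billion.

+$38 billion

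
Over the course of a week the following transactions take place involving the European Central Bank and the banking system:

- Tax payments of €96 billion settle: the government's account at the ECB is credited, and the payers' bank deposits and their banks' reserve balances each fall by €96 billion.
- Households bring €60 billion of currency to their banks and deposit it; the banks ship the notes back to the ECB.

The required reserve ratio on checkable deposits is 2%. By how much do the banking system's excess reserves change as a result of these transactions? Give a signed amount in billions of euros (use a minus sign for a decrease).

-€35.28 billion

Government account inflow €96 billion: reserves −€96B, deposits −€96B.
Currency deposit €60 billion: reserves +€60B, deposits +€60B.
Totals: Δreserves = −€36B, Δdeposits = −€36B.
Δrequired reserves = 2% × −€36B = −€0.72B.
Δexcess reserves = Δreserves − Δrequired = −€36B − (−€0.72B) = -€35.28 billion.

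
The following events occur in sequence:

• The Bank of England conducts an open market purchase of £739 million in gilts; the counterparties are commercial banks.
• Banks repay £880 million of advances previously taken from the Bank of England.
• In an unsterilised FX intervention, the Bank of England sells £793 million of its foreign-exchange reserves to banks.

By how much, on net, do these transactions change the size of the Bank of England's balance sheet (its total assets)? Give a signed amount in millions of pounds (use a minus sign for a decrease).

-£934 million

OMO purchase (from banks) £739 million: a Bank of England asset is acquired → +£739M.
Discount-window repayment £880 million: a Bank of England asset is shed → −£880M.
FX sale £793 million: a Bank of England asset is shed → −£793M.
Net: 739 − 880 − 793 = -£934 million.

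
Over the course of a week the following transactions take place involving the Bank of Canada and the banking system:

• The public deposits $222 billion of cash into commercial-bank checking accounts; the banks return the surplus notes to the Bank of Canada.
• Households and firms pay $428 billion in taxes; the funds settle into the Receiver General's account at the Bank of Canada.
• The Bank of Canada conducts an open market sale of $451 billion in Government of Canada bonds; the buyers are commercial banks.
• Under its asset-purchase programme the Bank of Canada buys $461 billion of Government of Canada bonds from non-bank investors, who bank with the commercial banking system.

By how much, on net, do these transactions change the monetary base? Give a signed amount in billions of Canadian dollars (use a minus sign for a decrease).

Currency deposit $222 billion: just a shift between currency and reserves — both are base money → 0.
Government account inflow $428 billion: reserves shift to a non-base liability → −$428B.
OMO sale (to banks) $451 billion: Bank of Canada balance sheet contracts → −$451B.
Asset purchase (from non-banks) $461 billion: Bank of Canada balance sheet expands → +$461B.
Net: 0 − 428 − 451 + 461 = -$418 billion.

-$418 billion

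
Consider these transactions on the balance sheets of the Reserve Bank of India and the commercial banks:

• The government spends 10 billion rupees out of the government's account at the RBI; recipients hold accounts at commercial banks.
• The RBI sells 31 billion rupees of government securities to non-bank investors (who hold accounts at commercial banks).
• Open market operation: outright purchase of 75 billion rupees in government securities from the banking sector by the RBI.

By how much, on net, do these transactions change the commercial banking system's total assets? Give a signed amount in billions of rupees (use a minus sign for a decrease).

Government spending 10 billion rupees: bank balance sheets expand → +10B.
Asset sale (to non-banks) 31 billion rupees: bank balance sheets shrink → −31B.
OMO purchase (from banks) 75 billion rupees: just an asset swap on bank balance sheets → 0.
Net: 10 − 31 + 0 = -21 billion.

-21 billion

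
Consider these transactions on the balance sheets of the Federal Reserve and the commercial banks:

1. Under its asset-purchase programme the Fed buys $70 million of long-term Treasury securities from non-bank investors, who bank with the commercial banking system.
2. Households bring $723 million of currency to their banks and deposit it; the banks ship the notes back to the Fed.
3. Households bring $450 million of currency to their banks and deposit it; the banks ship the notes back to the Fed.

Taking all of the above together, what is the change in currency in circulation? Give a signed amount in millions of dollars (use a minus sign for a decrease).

-$1173 million

Asset purchase (from non-banks) $70 million: no currency enters or leaves circulation → 0.
Currency deposit $723 million: notes return to the central bank → −$723M.
Currency deposit $450 million: notes return to the central bank → −$450M.
Net: 0 − 723 − 450 = -$1173 million.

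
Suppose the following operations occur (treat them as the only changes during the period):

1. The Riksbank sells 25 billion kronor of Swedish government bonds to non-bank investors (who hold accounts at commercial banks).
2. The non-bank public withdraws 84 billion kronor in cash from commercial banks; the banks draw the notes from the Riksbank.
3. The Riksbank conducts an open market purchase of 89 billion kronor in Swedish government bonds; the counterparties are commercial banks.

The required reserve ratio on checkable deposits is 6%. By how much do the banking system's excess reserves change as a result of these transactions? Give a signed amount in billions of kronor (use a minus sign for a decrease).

Asset sale (to non-banks) 25 billion kronor: reserves −25B, deposits −25B.
Currency withdrawal 84 billion kronor: reserves −84B, deposits −84B.
OMO purchase (from banks) 89 billion kronor: reserves +89B, deposits 0.
Totals: Δreserves = −20B, Δdeposits = −109B.
Δrequired reserves = 6% × −109B = −6.54B.
Δexcess reserves = Δreserves − Δrequired = −20B − (−6.54B) = -13.46 billion.

-13.46 billion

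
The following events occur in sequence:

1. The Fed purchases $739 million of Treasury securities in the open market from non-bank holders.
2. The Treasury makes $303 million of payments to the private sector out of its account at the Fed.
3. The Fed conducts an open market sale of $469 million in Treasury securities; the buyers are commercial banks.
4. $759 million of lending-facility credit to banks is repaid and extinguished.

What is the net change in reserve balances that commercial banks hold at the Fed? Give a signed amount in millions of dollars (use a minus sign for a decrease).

-$186 million

Asset purchase (from non-banks) $739 million: the Fed pays by crediting reserve accounts → +$739M.
Government spending $303 million: government payments flow into bank reserve accounts → +$303M.
OMO sale (to banks) $469 million: the buying banks pay out of their reserve balances → −$469M.
Discount-window repayment $759 million: repayment is debited from reserves → −$759M.
Net: 739 + 303 − 469 − 759 = -$186 million.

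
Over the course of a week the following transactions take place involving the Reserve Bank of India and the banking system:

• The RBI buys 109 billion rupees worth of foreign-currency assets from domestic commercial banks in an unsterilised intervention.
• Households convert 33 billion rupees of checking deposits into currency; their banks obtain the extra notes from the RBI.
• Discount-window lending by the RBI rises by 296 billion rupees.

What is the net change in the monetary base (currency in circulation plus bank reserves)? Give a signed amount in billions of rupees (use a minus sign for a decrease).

+405 billion

RBI balance sheet:
  Assets:      Loans to banks +296B, Foreign assets +109B
  Liabilities: Bank reserves +372B, Currency in circulation +33B
Monetary base = currency + reserves: +33B + (+372B) = +405 billion.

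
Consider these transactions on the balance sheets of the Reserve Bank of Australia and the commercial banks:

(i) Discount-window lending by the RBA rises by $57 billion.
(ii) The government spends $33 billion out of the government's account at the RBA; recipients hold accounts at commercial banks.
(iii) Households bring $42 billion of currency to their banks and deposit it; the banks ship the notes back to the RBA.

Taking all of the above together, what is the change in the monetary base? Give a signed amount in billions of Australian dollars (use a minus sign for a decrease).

+$90 billion

RBA balance sheet:
  Assets:      Loans to banks +$57B
  Liabilities: Bank reserves +$132B, Currency in circulation −$42B, Government deposits −$33B
Commercial banking system:
  Assets:      Reserves at CB +$132B
  Liabilities: Checkable deposits +$75B, Borrowings from CB +$57B
Monetary base = currency + reserves: −$42B + (+$132B) = +$90 billion.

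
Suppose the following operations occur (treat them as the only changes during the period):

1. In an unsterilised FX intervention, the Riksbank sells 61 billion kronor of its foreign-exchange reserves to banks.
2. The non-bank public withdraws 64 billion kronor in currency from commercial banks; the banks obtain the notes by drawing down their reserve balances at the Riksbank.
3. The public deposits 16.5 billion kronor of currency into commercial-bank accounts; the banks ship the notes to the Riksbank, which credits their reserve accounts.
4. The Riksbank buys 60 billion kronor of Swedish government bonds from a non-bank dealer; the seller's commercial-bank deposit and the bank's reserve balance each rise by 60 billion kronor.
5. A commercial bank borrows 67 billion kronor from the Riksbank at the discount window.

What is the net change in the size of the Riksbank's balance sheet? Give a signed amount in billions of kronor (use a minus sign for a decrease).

FX sale 61 billion kronor: a Riksbank asset is shed → −61B.
Currency withdrawal 64 billion kronor: only the composition of liabilities changes → 0.
Currency deposit 16.5 billion kronor: only the composition of liabilities changes → 0.
Asset purchase (from non-banks) 60 billion kronor: a Riksbank asset is acquired → +60B.
Discount-window loan 67 billion kronor: a Riksbank asset is acquired → +67B.
Net: −61 + 0 + 0 + 60 + 67 = +66 billion.

+66 billion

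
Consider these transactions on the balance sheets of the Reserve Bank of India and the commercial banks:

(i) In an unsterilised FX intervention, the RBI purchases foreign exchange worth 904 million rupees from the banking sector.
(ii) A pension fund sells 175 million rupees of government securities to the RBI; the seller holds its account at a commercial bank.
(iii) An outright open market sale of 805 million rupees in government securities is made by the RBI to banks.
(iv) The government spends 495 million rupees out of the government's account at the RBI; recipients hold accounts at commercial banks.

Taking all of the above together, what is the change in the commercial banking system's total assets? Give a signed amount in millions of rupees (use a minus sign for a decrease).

+670 million

RBI balance sheet:
  Assets:      Securities −630M, Foreign assets +904M
  Liabilities: Bank reserves +769M, Government deposits −495M
Commercial banking system:
  Assets:      Reserves at CB +769M, Securities +805M, Foreign assets −904M
  Liabilities: Checkable deposits +670M
Change in total bank assets = +670 million.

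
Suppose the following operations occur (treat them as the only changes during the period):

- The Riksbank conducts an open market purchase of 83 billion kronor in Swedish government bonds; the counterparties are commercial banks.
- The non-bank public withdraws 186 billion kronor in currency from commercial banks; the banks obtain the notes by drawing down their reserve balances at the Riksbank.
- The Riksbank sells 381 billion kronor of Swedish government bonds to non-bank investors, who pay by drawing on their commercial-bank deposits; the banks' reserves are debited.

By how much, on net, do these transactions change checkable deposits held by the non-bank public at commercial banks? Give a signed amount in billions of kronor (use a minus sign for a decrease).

-567 billion

OMO purchase (from banks) 83 billion kronor: the counterparty is a bank, so public deposits are unchanged → 0.
Currency withdrawal 186 billion kronor: non-bank counterparties' bank balances fall → −186B.
Asset sale (to non-banks) 381 billion kronor: non-bank counterparties' bank balances fall → −381B.
Net: 0 − 186 − 381 = -567 billion.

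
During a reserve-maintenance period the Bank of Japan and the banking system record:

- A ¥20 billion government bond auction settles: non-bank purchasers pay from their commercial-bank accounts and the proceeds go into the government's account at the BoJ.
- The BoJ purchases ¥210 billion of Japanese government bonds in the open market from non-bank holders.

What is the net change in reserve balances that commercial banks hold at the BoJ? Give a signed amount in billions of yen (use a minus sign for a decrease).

+¥190 billion

Government account inflow ¥20 billion: funds move from bank reserves into the government account → −¥20B.
Asset purchase (from non-banks) ¥210 billion: the BoJ pays by crediting reserve accounts → +¥210B.
Net: −20 + 210 = +¥190 billion.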